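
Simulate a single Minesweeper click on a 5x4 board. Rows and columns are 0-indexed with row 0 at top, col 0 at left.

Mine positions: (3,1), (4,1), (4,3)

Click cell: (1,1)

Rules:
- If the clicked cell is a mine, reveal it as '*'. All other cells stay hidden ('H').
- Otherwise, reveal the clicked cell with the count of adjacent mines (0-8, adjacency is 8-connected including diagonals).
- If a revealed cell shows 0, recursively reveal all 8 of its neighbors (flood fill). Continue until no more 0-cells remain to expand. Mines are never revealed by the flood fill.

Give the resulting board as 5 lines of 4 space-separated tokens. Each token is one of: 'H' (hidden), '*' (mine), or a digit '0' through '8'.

0 0 0 0
0 0 0 0
1 1 1 0
H H 3 1
H H H H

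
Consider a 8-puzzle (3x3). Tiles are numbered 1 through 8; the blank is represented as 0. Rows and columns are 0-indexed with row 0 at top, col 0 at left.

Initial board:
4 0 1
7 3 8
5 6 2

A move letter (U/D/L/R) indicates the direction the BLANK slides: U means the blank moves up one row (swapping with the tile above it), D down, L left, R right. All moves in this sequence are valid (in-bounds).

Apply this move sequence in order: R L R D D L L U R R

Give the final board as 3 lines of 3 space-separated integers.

Answer: 4 1 8
3 2 0
7 5 6

Derivation:
After move 1 (R):
4 1 0
7 3 8
5 6 2

After move 2 (L):
4 0 1
7 3 8
5 6 2

After move 3 (R):
4 1 0
7 3 8
5 6 2

After move 4 (D):
4 1 8
7 3 0
5 6 2

After move 5 (D):
4 1 8
7 3 2
5 6 0

After move 6 (L):
4 1 8
7 3 2
5 0 6

After move 7 (L):
4 1 8
7 3 2
0 5 6

After move 8 (U):
4 1 8
0 3 2
7 5 6

After move 9 (R):
4 1 8
3 0 2
7 5 6

After move 10 (R):
4 1 8
3 2 0
7 5 6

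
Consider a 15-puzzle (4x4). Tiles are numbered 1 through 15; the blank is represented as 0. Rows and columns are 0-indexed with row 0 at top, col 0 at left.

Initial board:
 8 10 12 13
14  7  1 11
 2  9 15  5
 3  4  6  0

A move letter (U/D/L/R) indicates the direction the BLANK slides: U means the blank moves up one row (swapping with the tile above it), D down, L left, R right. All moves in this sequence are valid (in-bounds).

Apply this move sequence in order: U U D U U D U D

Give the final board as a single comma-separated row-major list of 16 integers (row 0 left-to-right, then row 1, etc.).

After move 1 (U):
 8 10 12 13
14  7  1 11
 2  9 15  0
 3  4  6  5

After move 2 (U):
 8 10 12 13
14  7  1  0
 2  9 15 11
 3  4  6  5

After move 3 (D):
 8 10 12 13
14  7  1 11
 2  9 15  0
 3  4  6  5

After move 4 (U):
 8 10 12 13
14  7  1  0
 2  9 15 11
 3  4  6  5

After move 5 (U):
 8 10 12  0
14  7  1 13
 2  9 15 11
 3  4  6  5

After move 6 (D):
 8 10 12 13
14  7  1  0
 2  9 15 11
 3  4  6  5

After move 7 (U):
 8 10 12  0
14  7  1 13
 2  9 15 11
 3  4  6  5

After move 8 (D):
 8 10 12 13
14  7  1  0
 2  9 15 11
 3  4  6  5

Answer: 8, 10, 12, 13, 14, 7, 1, 0, 2, 9, 15, 11, 3, 4, 6, 5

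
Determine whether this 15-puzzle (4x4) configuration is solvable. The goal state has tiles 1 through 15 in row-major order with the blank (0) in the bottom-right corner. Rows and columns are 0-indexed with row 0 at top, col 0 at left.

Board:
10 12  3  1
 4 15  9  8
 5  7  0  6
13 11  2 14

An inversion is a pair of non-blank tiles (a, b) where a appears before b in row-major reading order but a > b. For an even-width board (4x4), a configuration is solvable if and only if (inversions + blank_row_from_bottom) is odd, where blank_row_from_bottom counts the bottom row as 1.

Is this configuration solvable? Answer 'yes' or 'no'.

Answer: yes

Derivation:
Inversions: 47
Blank is in row 2 (0-indexed from top), which is row 2 counting from the bottom (bottom = 1).
47 + 2 = 49, which is odd, so the puzzle is solvable.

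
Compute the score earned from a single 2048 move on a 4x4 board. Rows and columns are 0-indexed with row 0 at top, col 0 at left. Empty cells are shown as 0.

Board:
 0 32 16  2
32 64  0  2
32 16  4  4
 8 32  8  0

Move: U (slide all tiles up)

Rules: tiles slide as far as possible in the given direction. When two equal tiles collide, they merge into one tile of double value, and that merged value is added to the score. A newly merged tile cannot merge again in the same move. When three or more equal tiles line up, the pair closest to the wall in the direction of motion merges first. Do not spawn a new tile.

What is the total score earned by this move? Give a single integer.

Slide up:
col 0: [0, 32, 32, 8] -> [64, 8, 0, 0]  score +64 (running 64)
col 1: [32, 64, 16, 32] -> [32, 64, 16, 32]  score +0 (running 64)
col 2: [16, 0, 4, 8] -> [16, 4, 8, 0]  score +0 (running 64)
col 3: [2, 2, 4, 0] -> [4, 4, 0, 0]  score +4 (running 68)
Board after move:
64 32 16  4
 8 64  4  4
 0 16  8  0
 0 32  0  0

Answer: 68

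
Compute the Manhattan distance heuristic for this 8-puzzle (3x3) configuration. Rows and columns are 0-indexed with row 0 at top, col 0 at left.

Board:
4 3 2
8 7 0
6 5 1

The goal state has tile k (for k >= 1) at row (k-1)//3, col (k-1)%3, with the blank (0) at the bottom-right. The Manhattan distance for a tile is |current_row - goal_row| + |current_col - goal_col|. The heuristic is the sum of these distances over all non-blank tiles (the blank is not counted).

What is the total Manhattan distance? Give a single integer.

Tile 4: at (0,0), goal (1,0), distance |0-1|+|0-0| = 1
Tile 3: at (0,1), goal (0,2), distance |0-0|+|1-2| = 1
Tile 2: at (0,2), goal (0,1), distance |0-0|+|2-1| = 1
Tile 8: at (1,0), goal (2,1), distance |1-2|+|0-1| = 2
Tile 7: at (1,1), goal (2,0), distance |1-2|+|1-0| = 2
Tile 6: at (2,0), goal (1,2), distance |2-1|+|0-2| = 3
Tile 5: at (2,1), goal (1,1), distance |2-1|+|1-1| = 1
Tile 1: at (2,2), goal (0,0), distance |2-0|+|2-0| = 4
Sum: 1 + 1 + 1 + 2 + 2 + 3 + 1 + 4 = 15

Answer: 15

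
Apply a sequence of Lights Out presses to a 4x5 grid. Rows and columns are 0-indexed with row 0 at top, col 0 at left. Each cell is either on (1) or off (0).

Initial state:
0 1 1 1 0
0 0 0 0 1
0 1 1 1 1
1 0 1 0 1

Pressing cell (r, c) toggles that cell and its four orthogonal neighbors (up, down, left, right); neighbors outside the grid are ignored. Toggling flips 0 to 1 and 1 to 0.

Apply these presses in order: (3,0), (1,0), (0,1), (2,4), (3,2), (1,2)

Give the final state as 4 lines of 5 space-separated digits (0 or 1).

Answer: 0 0 1 1 0
1 1 1 1 0
0 1 1 0 0
0 0 0 1 0

Derivation:
After press 1 at (3,0):
0 1 1 1 0
0 0 0 0 1
1 1 1 1 1
0 1 1 0 1

After press 2 at (1,0):
1 1 1 1 0
1 1 0 0 1
0 1 1 1 1
0 1 1 0 1

After press 3 at (0,1):
0 0 0 1 0
1 0 0 0 1
0 1 1 1 1
0 1 1 0 1

After press 4 at (2,4):
0 0 0 1 0
1 0 0 0 0
0 1 1 0 0
0 1 1 0 0

After press 5 at (3,2):
0 0 0 1 0
1 0 0 0 0
0 1 0 0 0
0 0 0 1 0

After press 6 at (1,2):
0 0 1 1 0
1 1 1 1 0
0 1 1 0 0
0 0 0 1 0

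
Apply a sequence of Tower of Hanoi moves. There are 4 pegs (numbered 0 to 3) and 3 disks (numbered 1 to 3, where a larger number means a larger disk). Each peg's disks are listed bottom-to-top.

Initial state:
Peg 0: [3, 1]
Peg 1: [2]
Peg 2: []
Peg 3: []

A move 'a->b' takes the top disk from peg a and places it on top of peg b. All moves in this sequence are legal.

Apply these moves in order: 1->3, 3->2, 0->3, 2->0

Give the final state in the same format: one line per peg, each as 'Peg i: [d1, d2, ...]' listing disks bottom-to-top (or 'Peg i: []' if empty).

After move 1 (1->3):
Peg 0: [3, 1]
Peg 1: []
Peg 2: []
Peg 3: [2]

After move 2 (3->2):
Peg 0: [3, 1]
Peg 1: []
Peg 2: [2]
Peg 3: []

After move 3 (0->3):
Peg 0: [3]
Peg 1: []
Peg 2: [2]
Peg 3: [1]

After move 4 (2->0):
Peg 0: [3, 2]
Peg 1: []
Peg 2: []
Peg 3: [1]

Answer: Peg 0: [3, 2]
Peg 1: []
Peg 2: []
Peg 3: [1]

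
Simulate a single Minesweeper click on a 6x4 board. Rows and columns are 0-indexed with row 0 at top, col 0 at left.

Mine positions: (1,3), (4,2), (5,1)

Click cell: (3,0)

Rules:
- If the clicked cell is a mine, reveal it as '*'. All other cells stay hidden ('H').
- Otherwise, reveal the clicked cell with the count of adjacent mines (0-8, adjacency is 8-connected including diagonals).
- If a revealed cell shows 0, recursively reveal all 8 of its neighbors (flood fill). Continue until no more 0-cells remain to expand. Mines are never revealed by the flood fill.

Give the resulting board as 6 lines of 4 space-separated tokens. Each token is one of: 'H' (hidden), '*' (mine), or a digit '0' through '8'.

0 0 1 H
0 0 1 H
0 0 1 H
0 1 1 H
1 2 H H
H H H H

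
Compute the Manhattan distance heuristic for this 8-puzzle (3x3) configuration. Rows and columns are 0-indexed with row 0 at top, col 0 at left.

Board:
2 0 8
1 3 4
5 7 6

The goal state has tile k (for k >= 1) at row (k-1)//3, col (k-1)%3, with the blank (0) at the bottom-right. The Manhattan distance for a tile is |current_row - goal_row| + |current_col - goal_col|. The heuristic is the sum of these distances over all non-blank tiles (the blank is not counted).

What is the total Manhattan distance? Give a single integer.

Tile 2: at (0,0), goal (0,1), distance |0-0|+|0-1| = 1
Tile 8: at (0,2), goal (2,1), distance |0-2|+|2-1| = 3
Tile 1: at (1,0), goal (0,0), distance |1-0|+|0-0| = 1
Tile 3: at (1,1), goal (0,2), distance |1-0|+|1-2| = 2
Tile 4: at (1,2), goal (1,0), distance |1-1|+|2-0| = 2
Tile 5: at (2,0), goal (1,1), distance |2-1|+|0-1| = 2
Tile 7: at (2,1), goal (2,0), distance |2-2|+|1-0| = 1
Tile 6: at (2,2), goal (1,2), distance |2-1|+|2-2| = 1
Sum: 1 + 3 + 1 + 2 + 2 + 2 + 1 + 1 = 13

Answer: 13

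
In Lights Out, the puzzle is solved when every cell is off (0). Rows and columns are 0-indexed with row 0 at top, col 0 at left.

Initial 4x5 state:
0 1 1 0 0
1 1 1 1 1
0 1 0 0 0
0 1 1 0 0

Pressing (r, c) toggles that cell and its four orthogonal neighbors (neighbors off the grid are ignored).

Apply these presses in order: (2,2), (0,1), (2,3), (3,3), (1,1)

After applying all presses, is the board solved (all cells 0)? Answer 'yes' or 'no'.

After press 1 at (2,2):
0 1 1 0 0
1 1 0 1 1
0 0 1 1 0
0 1 0 0 0

After press 2 at (0,1):
1 0 0 0 0
1 0 0 1 1
0 0 1 1 0
0 1 0 0 0

After press 3 at (2,3):
1 0 0 0 0
1 0 0 0 1
0 0 0 0 1
0 1 0 1 0

After press 4 at (3,3):
1 0 0 0 0
1 0 0 0 1
0 0 0 1 1
0 1 1 0 1

After press 5 at (1,1):
1 1 0 0 0
0 1 1 0 1
0 1 0 1 1
0 1 1 0 1

Lights still on: 11

Answer: no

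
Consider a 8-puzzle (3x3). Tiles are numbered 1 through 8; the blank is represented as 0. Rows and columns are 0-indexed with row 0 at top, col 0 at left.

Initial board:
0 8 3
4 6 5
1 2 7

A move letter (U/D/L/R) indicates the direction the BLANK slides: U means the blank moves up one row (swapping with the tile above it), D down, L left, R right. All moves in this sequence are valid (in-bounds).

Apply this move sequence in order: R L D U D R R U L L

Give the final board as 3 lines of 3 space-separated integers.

After move 1 (R):
8 0 3
4 6 5
1 2 7

After move 2 (L):
0 8 3
4 6 5
1 2 7

After move 3 (D):
4 8 3
0 6 5
1 2 7

After move 4 (U):
0 8 3
4 6 5
1 2 7

After move 5 (D):
4 8 3
0 6 5
1 2 7

After move 6 (R):
4 8 3
6 0 5
1 2 7

After move 7 (R):
4 8 3
6 5 0
1 2 7

After move 8 (U):
4 8 0
6 5 3
1 2 7

After move 9 (L):
4 0 8
6 5 3
1 2 7

After move 10 (L):
0 4 8
6 5 3
1 2 7

Answer: 0 4 8
6 5 3
1 2 7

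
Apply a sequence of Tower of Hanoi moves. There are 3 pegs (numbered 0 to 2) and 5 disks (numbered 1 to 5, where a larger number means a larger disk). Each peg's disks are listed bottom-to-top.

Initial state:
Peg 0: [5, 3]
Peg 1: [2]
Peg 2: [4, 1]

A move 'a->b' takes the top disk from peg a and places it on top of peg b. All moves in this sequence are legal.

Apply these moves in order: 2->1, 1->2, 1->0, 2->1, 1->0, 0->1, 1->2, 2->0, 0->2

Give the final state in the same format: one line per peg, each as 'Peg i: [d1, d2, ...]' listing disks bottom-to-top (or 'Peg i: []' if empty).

After move 1 (2->1):
Peg 0: [5, 3]
Peg 1: [2, 1]
Peg 2: [4]

After move 2 (1->2):
Peg 0: [5, 3]
Peg 1: [2]
Peg 2: [4, 1]

After move 3 (1->0):
Peg 0: [5, 3, 2]
Peg 1: []
Peg 2: [4, 1]

After move 4 (2->1):
Peg 0: [5, 3, 2]
Peg 1: [1]
Peg 2: [4]

After move 5 (1->0):
Peg 0: [5, 3, 2, 1]
Peg 1: []
Peg 2: [4]

After move 6 (0->1):
Peg 0: [5, 3, 2]
Peg 1: [1]
Peg 2: [4]

After move 7 (1->2):
Peg 0: [5, 3, 2]
Peg 1: []
Peg 2: [4, 1]

After move 8 (2->0):
Peg 0: [5, 3, 2, 1]
Peg 1: []
Peg 2: [4]

After move 9 (0->2):
Peg 0: [5, 3, 2]
Peg 1: []
Peg 2: [4, 1]

Answer: Peg 0: [5, 3, 2]
Peg 1: []
Peg 2: [4, 1]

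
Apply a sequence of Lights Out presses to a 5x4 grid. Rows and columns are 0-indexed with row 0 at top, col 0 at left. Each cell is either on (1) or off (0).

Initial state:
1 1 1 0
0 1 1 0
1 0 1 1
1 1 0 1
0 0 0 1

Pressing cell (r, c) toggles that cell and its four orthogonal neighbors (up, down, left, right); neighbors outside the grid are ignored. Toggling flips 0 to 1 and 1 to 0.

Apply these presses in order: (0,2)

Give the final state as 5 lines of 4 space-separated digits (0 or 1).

Answer: 1 0 0 1
0 1 0 0
1 0 1 1
1 1 0 1
0 0 0 1

Derivation:
After press 1 at (0,2):
1 0 0 1
0 1 0 0
1 0 1 1
1 1 0 1
0 0 0 1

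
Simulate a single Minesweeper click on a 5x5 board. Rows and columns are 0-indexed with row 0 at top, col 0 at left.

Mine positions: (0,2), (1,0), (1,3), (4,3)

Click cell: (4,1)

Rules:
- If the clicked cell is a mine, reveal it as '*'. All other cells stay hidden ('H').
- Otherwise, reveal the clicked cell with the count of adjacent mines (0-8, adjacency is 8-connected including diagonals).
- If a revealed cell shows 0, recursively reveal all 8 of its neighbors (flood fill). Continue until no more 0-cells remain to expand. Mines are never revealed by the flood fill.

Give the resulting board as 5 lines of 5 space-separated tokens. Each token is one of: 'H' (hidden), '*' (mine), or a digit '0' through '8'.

H H H H H
H H H H H
1 1 1 H H
0 0 1 H H
0 0 1 H H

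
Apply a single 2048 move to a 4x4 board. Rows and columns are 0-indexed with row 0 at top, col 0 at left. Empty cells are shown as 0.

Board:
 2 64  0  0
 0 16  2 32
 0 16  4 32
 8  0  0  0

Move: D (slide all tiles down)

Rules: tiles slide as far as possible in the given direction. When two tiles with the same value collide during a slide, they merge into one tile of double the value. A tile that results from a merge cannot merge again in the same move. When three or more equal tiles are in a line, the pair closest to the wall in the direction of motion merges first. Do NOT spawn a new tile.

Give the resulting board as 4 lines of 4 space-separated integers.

Slide down:
col 0: [2, 0, 0, 8] -> [0, 0, 2, 8]
col 1: [64, 16, 16, 0] -> [0, 0, 64, 32]
col 2: [0, 2, 4, 0] -> [0, 0, 2, 4]
col 3: [0, 32, 32, 0] -> [0, 0, 0, 64]

Answer:  0  0  0  0
 0  0  0  0
 2 64  2  0
 8 32  4 64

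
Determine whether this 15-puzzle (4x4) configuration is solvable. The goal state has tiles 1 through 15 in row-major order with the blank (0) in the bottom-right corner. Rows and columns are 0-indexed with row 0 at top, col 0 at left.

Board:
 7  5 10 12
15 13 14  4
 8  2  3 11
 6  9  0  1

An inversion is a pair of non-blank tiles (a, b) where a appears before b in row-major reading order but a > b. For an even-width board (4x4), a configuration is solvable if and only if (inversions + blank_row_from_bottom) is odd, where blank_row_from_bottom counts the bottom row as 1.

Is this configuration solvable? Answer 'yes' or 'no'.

Answer: no

Derivation:
Inversions: 65
Blank is in row 3 (0-indexed from top), which is row 1 counting from the bottom (bottom = 1).
65 + 1 = 66, which is even, so the puzzle is not solvable.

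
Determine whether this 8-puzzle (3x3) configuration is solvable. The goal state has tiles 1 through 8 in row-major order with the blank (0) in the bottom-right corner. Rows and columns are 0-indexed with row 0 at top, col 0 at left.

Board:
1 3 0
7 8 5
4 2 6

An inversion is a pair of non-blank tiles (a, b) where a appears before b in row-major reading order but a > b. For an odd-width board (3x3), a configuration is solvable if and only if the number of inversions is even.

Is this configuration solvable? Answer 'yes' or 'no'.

Inversions (pairs i<j in row-major order where tile[i] > tile[j] > 0): 12
12 is even, so the puzzle is solvable.

Answer: yes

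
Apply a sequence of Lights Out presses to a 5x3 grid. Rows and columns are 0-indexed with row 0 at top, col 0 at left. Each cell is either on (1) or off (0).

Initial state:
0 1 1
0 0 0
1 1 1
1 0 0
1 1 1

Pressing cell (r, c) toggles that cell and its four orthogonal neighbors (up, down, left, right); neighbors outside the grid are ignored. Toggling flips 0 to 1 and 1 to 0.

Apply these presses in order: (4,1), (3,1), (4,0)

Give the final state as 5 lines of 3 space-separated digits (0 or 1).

Answer: 0 1 1
0 0 0
1 0 1
1 0 1
1 0 0

Derivation:
After press 1 at (4,1):
0 1 1
0 0 0
1 1 1
1 1 0
0 0 0

After press 2 at (3,1):
0 1 1
0 0 0
1 0 1
0 0 1
0 1 0

After press 3 at (4,0):
0 1 1
0 0 0
1 0 1
1 0 1
1 0 0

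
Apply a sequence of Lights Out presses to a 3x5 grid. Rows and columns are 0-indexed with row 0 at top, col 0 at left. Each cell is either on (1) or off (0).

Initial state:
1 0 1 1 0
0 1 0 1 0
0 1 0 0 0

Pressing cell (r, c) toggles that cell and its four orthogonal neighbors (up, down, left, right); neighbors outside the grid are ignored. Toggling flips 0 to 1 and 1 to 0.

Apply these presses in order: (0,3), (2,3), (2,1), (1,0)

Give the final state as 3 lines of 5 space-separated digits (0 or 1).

Answer: 0 0 0 0 1
1 1 0 1 0
0 0 0 1 1

Derivation:
After press 1 at (0,3):
1 0 0 0 1
0 1 0 0 0
0 1 0 0 0

After press 2 at (2,3):
1 0 0 0 1
0 1 0 1 0
0 1 1 1 1

After press 3 at (2,1):
1 0 0 0 1
0 0 0 1 0
1 0 0 1 1

After press 4 at (1,0):
0 0 0 0 1
1 1 0 1 0
0 0 0 1 1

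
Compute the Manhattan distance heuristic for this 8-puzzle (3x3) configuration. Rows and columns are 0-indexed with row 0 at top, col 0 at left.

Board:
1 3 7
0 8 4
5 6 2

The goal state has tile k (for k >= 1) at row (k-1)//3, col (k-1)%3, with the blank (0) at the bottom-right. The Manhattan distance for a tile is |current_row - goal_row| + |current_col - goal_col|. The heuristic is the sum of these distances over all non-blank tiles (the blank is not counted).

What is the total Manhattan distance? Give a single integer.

Tile 1: at (0,0), goal (0,0), distance |0-0|+|0-0| = 0
Tile 3: at (0,1), goal (0,2), distance |0-0|+|1-2| = 1
Tile 7: at (0,2), goal (2,0), distance |0-2|+|2-0| = 4
Tile 8: at (1,1), goal (2,1), distance |1-2|+|1-1| = 1
Tile 4: at (1,2), goal (1,0), distance |1-1|+|2-0| = 2
Tile 5: at (2,0), goal (1,1), distance |2-1|+|0-1| = 2
Tile 6: at (2,1), goal (1,2), distance |2-1|+|1-2| = 2
Tile 2: at (2,2), goal (0,1), distance |2-0|+|2-1| = 3
Sum: 0 + 1 + 4 + 1 + 2 + 2 + 2 + 3 = 15

Answer: 15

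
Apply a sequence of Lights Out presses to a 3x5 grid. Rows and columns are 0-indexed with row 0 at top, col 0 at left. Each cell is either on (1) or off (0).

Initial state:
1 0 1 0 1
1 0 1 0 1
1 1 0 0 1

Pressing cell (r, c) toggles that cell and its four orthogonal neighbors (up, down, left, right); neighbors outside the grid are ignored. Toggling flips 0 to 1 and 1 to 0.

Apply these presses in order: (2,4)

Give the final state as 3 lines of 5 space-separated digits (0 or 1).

Answer: 1 0 1 0 1
1 0 1 0 0
1 1 0 1 0

Derivation:
After press 1 at (2,4):
1 0 1 0 1
1 0 1 0 0
1 1 0 1 0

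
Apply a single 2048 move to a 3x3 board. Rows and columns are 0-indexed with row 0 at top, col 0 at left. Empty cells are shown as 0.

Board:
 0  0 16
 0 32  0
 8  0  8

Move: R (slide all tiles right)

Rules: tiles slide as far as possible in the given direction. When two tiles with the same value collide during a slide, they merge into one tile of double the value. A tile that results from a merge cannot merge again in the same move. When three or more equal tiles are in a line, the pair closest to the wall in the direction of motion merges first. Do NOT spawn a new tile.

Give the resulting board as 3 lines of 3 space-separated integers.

Answer:  0  0 16
 0  0 32
 0  0 16

Derivation:
Slide right:
row 0: [0, 0, 16] -> [0, 0, 16]
row 1: [0, 32, 0] -> [0, 0, 32]
row 2: [8, 0, 8] -> [0, 0, 16]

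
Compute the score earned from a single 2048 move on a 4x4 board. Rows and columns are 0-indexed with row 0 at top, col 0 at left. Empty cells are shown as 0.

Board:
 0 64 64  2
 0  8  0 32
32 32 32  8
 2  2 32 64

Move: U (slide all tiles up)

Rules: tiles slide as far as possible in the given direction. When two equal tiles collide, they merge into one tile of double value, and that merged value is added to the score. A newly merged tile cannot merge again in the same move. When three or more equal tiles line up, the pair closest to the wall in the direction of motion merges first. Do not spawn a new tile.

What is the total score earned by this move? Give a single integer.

Slide up:
col 0: [0, 0, 32, 2] -> [32, 2, 0, 0]  score +0 (running 0)
col 1: [64, 8, 32, 2] -> [64, 8, 32, 2]  score +0 (running 0)
col 2: [64, 0, 32, 32] -> [64, 64, 0, 0]  score +64 (running 64)
col 3: [2, 32, 8, 64] -> [2, 32, 8, 64]  score +0 (running 64)
Board after move:
32 64 64  2
 2  8 64 32
 0 32  0  8
 0  2  0 64

Answer: 64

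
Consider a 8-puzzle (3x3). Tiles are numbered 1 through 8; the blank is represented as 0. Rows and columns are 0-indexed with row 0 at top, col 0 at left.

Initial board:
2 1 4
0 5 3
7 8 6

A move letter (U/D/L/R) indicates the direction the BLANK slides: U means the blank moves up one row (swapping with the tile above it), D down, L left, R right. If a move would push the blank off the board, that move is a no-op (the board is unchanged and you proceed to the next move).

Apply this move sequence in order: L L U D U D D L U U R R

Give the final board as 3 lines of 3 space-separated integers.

After move 1 (L):
2 1 4
0 5 3
7 8 6

After move 2 (L):
2 1 4
0 5 3
7 8 6

After move 3 (U):
0 1 4
2 5 3
7 8 6

After move 4 (D):
2 1 4
0 5 3
7 8 6

After move 5 (U):
0 1 4
2 5 3
7 8 6

After move 6 (D):
2 1 4
0 5 3
7 8 6

After move 7 (D):
2 1 4
7 5 3
0 8 6

After move 8 (L):
2 1 4
7 5 3
0 8 6

After move 9 (U):
2 1 4
0 5 3
7 8 6

After move 10 (U):
0 1 4
2 5 3
7 8 6

After move 11 (R):
1 0 4
2 5 3
7 8 6

After move 12 (R):
1 4 0
2 5 3
7 8 6

Answer: 1 4 0
2 5 3
7 8 6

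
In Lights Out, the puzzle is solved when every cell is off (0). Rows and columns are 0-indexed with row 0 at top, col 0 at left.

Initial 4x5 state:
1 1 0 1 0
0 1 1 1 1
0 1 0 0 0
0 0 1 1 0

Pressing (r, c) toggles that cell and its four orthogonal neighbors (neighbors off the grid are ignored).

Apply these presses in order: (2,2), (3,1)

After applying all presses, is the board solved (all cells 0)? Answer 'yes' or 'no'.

Answer: no

Derivation:
After press 1 at (2,2):
1 1 0 1 0
0 1 0 1 1
0 0 1 1 0
0 0 0 1 0

After press 2 at (3,1):
1 1 0 1 0
0 1 0 1 1
0 1 1 1 0
1 1 1 1 0

Lights still on: 13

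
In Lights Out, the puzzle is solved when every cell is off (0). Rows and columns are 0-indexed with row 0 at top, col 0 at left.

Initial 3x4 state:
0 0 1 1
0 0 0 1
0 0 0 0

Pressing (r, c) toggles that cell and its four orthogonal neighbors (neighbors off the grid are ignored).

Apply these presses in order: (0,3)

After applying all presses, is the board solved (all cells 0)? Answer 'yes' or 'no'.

After press 1 at (0,3):
0 0 0 0
0 0 0 0
0 0 0 0

Lights still on: 0

Answer: yes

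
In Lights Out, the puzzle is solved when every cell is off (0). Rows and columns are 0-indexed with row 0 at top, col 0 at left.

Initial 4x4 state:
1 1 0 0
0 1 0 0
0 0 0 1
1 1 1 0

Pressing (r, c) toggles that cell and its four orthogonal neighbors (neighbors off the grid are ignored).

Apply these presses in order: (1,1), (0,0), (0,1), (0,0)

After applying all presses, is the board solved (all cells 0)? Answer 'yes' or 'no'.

Answer: no

Derivation:
After press 1 at (1,1):
1 0 0 0
1 0 1 0
0 1 0 1
1 1 1 0

After press 2 at (0,0):
0 1 0 0
0 0 1 0
0 1 0 1
1 1 1 0

After press 3 at (0,1):
1 0 1 0
0 1 1 0
0 1 0 1
1 1 1 0

After press 4 at (0,0):
0 1 1 0
1 1 1 0
0 1 0 1
1 1 1 0

Lights still on: 10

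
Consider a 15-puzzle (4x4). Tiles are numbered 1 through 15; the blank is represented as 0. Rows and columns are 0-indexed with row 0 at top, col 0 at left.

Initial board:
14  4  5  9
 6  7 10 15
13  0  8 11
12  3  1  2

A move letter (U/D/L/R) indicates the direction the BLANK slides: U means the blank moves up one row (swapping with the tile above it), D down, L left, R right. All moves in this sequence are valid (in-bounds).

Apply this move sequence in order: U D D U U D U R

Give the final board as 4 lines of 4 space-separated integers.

After move 1 (U):
14  4  5  9
 6  0 10 15
13  7  8 11
12  3  1  2

After move 2 (D):
14  4  5  9
 6  7 10 15
13  0  8 11
12  3  1  2

After move 3 (D):
14  4  5  9
 6  7 10 15
13  3  8 11
12  0  1  2

After move 4 (U):
14  4  5  9
 6  7 10 15
13  0  8 11
12  3  1  2

After move 5 (U):
14  4  5  9
 6  0 10 15
13  7  8 11
12  3  1  2

After move 6 (D):
14  4  5  9
 6  7 10 15
13  0  8 11
12  3  1  2

After move 7 (U):
14  4  5  9
 6  0 10 15
13  7  8 11
12  3  1  2

After move 8 (R):
14  4  5  9
 6 10  0 15
13  7  8 11
12  3  1  2

Answer: 14  4  5  9
 6 10  0 15
13  7  8 11
12  3  1  2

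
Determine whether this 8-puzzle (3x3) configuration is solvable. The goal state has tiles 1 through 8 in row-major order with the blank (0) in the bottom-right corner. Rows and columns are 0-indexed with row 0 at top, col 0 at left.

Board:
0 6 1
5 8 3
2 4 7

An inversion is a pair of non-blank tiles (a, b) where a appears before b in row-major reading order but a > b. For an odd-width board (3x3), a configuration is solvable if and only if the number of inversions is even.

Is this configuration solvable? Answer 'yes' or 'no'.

Inversions (pairs i<j in row-major order where tile[i] > tile[j] > 0): 13
13 is odd, so the puzzle is not solvable.

Answer: no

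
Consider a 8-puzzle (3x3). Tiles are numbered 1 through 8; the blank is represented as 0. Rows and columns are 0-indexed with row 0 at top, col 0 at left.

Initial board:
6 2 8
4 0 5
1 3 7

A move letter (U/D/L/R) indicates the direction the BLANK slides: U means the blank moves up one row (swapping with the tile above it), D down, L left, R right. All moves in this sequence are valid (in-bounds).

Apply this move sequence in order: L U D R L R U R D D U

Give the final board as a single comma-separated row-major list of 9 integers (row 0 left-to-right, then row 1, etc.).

Answer: 6, 8, 5, 4, 2, 0, 1, 3, 7

Derivation:
After move 1 (L):
6 2 8
0 4 5
1 3 7

After move 2 (U):
0 2 8
6 4 5
1 3 7

After move 3 (D):
6 2 8
0 4 5
1 3 7

After move 4 (R):
6 2 8
4 0 5
1 3 7

After move 5 (L):
6 2 8
0 4 5
1 3 7

After move 6 (R):
6 2 8
4 0 5
1 3 7

After move 7 (U):
6 0 8
4 2 5
1 3 7

After move 8 (R):
6 8 0
4 2 5
1 3 7

After move 9 (D):
6 8 5
4 2 0
1 3 7

After move 10 (D):
6 8 5
4 2 7
1 3 0

After move 11 (U):
6 8 5
4 2 0
1 3 7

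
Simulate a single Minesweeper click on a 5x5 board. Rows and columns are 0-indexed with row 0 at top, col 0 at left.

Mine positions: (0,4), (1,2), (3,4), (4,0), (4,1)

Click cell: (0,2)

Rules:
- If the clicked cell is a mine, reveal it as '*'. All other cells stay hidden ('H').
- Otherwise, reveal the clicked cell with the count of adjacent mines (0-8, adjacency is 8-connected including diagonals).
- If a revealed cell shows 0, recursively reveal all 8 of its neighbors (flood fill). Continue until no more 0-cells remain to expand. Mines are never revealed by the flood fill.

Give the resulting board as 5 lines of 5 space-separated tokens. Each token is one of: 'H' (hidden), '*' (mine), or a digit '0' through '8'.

H H 1 H H
H H H H H
H H H H H
H H H H H
H H H H H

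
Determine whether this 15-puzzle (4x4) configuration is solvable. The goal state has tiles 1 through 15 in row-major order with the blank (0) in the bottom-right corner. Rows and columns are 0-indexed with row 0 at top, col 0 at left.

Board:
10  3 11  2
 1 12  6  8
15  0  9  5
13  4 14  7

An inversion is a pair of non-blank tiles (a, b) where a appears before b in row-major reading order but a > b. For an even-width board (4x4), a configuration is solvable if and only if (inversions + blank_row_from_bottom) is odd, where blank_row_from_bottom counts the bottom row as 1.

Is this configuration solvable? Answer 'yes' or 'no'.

Answer: no

Derivation:
Inversions: 44
Blank is in row 2 (0-indexed from top), which is row 2 counting from the bottom (bottom = 1).
44 + 2 = 46, which is even, so the puzzle is not solvable.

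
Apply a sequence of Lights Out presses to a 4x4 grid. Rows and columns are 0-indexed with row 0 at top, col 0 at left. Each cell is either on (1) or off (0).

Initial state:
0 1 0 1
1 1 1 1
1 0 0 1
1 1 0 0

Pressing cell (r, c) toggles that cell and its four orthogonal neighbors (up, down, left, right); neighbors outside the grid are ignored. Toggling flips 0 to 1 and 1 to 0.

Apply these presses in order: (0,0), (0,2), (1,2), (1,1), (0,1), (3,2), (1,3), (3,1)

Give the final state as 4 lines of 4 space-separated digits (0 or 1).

After press 1 at (0,0):
1 0 0 1
0 1 1 1
1 0 0 1
1 1 0 0

After press 2 at (0,2):
1 1 1 0
0 1 0 1
1 0 0 1
1 1 0 0

After press 3 at (1,2):
1 1 0 0
0 0 1 0
1 0 1 1
1 1 0 0

After press 4 at (1,1):
1 0 0 0
1 1 0 0
1 1 1 1
1 1 0 0

After press 5 at (0,1):
0 1 1 0
1 0 0 0
1 1 1 1
1 1 0 0

After press 6 at (3,2):
0 1 1 0
1 0 0 0
1 1 0 1
1 0 1 1

After press 7 at (1,3):
0 1 1 1
1 0 1 1
1 1 0 0
1 0 1 1

After press 8 at (3,1):
0 1 1 1
1 0 1 1
1 0 0 0
0 1 0 1

Answer: 0 1 1 1
1 0 1 1
1 0 0 0
0 1 0 1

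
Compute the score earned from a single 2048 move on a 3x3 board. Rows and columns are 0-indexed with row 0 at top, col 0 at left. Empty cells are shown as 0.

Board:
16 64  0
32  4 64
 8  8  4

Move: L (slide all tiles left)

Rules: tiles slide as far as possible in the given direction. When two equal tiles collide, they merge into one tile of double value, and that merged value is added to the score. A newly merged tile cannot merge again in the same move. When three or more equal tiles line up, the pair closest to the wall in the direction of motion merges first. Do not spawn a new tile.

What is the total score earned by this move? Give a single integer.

Slide left:
row 0: [16, 64, 0] -> [16, 64, 0]  score +0 (running 0)
row 1: [32, 4, 64] -> [32, 4, 64]  score +0 (running 0)
row 2: [8, 8, 4] -> [16, 4, 0]  score +16 (running 16)
Board after move:
16 64  0
32  4 64
16  4  0

Answer: 16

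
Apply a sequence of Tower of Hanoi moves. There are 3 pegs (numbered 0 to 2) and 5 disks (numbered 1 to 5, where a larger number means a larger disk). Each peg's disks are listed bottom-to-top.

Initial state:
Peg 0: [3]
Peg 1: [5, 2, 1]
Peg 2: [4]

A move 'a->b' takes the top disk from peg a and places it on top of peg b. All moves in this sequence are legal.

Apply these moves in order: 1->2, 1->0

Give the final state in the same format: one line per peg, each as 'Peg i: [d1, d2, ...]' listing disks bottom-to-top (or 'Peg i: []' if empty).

After move 1 (1->2):
Peg 0: [3]
Peg 1: [5, 2]
Peg 2: [4, 1]

After move 2 (1->0):
Peg 0: [3, 2]
Peg 1: [5]
Peg 2: [4, 1]

Answer: Peg 0: [3, 2]
Peg 1: [5]
Peg 2: [4, 1]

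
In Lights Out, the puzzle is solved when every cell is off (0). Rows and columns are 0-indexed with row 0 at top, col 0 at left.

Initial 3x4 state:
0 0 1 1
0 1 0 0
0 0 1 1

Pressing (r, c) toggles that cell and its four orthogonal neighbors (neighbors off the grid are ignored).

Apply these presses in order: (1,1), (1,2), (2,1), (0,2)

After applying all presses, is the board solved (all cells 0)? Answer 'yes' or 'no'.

After press 1 at (1,1):
0 1 1 1
1 0 1 0
0 1 1 1

After press 2 at (1,2):
0 1 0 1
1 1 0 1
0 1 0 1

After press 3 at (2,1):
0 1 0 1
1 0 0 1
1 0 1 1

After press 4 at (0,2):
0 0 1 0
1 0 1 1
1 0 1 1

Lights still on: 7

Answer: no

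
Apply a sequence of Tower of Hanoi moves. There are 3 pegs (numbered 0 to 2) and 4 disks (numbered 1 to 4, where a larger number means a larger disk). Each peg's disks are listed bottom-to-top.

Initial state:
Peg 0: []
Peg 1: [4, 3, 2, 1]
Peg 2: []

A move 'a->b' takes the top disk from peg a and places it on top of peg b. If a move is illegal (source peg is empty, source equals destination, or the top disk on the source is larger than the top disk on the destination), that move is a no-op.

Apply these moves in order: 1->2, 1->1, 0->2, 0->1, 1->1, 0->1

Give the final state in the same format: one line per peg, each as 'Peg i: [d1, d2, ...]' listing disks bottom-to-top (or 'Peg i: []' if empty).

After move 1 (1->2):
Peg 0: []
Peg 1: [4, 3, 2]
Peg 2: [1]

After move 2 (1->1):
Peg 0: []
Peg 1: [4, 3, 2]
Peg 2: [1]

After move 3 (0->2):
Peg 0: []
Peg 1: [4, 3, 2]
Peg 2: [1]

After move 4 (0->1):
Peg 0: []
Peg 1: [4, 3, 2]
Peg 2: [1]

After move 5 (1->1):
Peg 0: []
Peg 1: [4, 3, 2]
Peg 2: [1]

After move 6 (0->1):
Peg 0: []
Peg 1: [4, 3, 2]
Peg 2: [1]

Answer: Peg 0: []
Peg 1: [4, 3, 2]
Peg 2: [1]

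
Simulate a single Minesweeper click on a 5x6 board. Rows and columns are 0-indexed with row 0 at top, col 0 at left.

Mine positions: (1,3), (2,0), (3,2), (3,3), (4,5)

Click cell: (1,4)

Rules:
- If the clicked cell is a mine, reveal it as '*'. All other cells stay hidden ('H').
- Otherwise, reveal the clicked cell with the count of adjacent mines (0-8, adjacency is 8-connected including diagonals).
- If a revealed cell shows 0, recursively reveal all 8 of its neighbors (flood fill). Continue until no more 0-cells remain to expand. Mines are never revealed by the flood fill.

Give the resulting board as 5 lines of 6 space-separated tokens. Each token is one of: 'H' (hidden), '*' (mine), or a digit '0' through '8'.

H H H H H H
H H H H 1 H
H H H H H H
H H H H H H
H H H H H H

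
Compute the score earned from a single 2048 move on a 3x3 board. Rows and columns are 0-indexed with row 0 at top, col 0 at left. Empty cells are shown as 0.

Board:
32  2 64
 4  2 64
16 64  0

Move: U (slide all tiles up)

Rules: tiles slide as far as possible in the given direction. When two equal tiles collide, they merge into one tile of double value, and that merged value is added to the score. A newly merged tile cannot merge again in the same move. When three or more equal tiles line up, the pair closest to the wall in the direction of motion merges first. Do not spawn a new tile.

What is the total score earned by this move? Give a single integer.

Slide up:
col 0: [32, 4, 16] -> [32, 4, 16]  score +0 (running 0)
col 1: [2, 2, 64] -> [4, 64, 0]  score +4 (running 4)
col 2: [64, 64, 0] -> [128, 0, 0]  score +128 (running 132)
Board after move:
 32   4 128
  4  64   0
 16   0   0

Answer: 132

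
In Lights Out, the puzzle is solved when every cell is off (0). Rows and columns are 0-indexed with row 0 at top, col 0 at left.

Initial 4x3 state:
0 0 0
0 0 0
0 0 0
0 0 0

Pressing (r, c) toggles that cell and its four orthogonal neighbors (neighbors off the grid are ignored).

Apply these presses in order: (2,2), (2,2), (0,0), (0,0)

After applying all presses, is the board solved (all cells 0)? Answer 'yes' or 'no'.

Answer: yes

Derivation:
After press 1 at (2,2):
0 0 0
0 0 1
0 1 1
0 0 1

After press 2 at (2,2):
0 0 0
0 0 0
0 0 0
0 0 0

After press 3 at (0,0):
1 1 0
1 0 0
0 0 0
0 0 0

After press 4 at (0,0):
0 0 0
0 0 0
0 0 0
0 0 0

Lights still on: 0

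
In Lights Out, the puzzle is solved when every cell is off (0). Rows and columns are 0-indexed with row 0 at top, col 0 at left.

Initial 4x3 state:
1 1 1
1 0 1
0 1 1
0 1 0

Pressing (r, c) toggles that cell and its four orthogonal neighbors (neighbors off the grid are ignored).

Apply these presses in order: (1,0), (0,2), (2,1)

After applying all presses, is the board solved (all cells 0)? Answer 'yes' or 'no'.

Answer: yes

Derivation:
After press 1 at (1,0):
0 1 1
0 1 1
1 1 1
0 1 0

After press 2 at (0,2):
0 0 0
0 1 0
1 1 1
0 1 0

After press 3 at (2,1):
0 0 0
0 0 0
0 0 0
0 0 0

Lights still on: 0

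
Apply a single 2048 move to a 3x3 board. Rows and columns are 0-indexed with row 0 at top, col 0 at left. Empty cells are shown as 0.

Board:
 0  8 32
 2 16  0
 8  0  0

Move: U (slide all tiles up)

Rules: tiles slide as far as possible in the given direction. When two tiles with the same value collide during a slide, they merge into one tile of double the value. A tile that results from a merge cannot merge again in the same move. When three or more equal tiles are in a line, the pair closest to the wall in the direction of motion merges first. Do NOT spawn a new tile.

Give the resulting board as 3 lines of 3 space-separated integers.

Slide up:
col 0: [0, 2, 8] -> [2, 8, 0]
col 1: [8, 16, 0] -> [8, 16, 0]
col 2: [32, 0, 0] -> [32, 0, 0]

Answer:  2  8 32
 8 16  0
 0  0  0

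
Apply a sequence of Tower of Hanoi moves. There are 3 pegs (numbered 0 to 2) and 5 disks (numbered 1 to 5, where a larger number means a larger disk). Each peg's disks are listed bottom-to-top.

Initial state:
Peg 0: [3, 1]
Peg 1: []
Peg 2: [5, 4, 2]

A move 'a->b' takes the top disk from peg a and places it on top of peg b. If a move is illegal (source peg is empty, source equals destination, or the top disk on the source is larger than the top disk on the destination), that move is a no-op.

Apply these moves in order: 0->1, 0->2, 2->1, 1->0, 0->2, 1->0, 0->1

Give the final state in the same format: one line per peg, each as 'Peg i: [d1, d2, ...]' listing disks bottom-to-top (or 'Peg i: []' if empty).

After move 1 (0->1):
Peg 0: [3]
Peg 1: [1]
Peg 2: [5, 4, 2]

After move 2 (0->2):
Peg 0: [3]
Peg 1: [1]
Peg 2: [5, 4, 2]

After move 3 (2->1):
Peg 0: [3]
Peg 1: [1]
Peg 2: [5, 4, 2]

After move 4 (1->0):
Peg 0: [3, 1]
Peg 1: []
Peg 2: [5, 4, 2]

After move 5 (0->2):
Peg 0: [3]
Peg 1: []
Peg 2: [5, 4, 2, 1]

After move 6 (1->0):
Peg 0: [3]
Peg 1: []
Peg 2: [5, 4, 2, 1]

After move 7 (0->1):
Peg 0: []
Peg 1: [3]
Peg 2: [5, 4, 2, 1]

Answer: Peg 0: []
Peg 1: [3]
Peg 2: [5, 4, 2, 1]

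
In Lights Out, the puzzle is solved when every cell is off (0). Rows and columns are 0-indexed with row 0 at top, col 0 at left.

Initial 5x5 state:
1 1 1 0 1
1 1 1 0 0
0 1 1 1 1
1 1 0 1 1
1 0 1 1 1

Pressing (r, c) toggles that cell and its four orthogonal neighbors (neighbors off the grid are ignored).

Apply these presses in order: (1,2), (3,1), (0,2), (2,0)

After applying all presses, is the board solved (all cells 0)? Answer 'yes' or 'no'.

After press 1 at (1,2):
1 1 0 0 1
1 0 0 1 0
0 1 0 1 1
1 1 0 1 1
1 0 1 1 1

After press 2 at (3,1):
1 1 0 0 1
1 0 0 1 0
0 0 0 1 1
0 0 1 1 1
1 1 1 1 1

After press 3 at (0,2):
1 0 1 1 1
1 0 1 1 0
0 0 0 1 1
0 0 1 1 1
1 1 1 1 1

After press 4 at (2,0):
1 0 1 1 1
0 0 1 1 0
1 1 0 1 1
1 0 1 1 1
1 1 1 1 1

Lights still on: 19

Answer: no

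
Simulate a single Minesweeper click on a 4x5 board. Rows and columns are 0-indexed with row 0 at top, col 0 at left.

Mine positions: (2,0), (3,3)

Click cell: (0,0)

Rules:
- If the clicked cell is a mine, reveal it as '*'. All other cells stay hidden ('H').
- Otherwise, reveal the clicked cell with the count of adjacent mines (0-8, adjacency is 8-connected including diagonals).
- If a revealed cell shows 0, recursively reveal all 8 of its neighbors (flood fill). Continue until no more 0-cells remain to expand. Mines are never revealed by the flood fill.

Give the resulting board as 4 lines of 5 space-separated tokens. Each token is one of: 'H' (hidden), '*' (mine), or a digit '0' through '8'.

0 0 0 0 0
1 1 0 0 0
H 1 1 1 1
H H H H H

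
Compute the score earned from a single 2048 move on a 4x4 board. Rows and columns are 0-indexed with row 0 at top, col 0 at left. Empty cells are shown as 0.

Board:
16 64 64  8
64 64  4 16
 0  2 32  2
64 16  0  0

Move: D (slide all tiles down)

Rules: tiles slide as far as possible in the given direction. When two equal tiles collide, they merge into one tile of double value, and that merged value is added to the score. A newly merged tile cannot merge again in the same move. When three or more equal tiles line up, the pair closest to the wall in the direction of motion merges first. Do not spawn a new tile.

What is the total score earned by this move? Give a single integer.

Answer: 256

Derivation:
Slide down:
col 0: [16, 64, 0, 64] -> [0, 0, 16, 128]  score +128 (running 128)
col 1: [64, 64, 2, 16] -> [0, 128, 2, 16]  score +128 (running 256)
col 2: [64, 4, 32, 0] -> [0, 64, 4, 32]  score +0 (running 256)
col 3: [8, 16, 2, 0] -> [0, 8, 16, 2]  score +0 (running 256)
Board after move:
  0   0   0   0
  0 128  64   8
 16   2   4  16
128  16  32   2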